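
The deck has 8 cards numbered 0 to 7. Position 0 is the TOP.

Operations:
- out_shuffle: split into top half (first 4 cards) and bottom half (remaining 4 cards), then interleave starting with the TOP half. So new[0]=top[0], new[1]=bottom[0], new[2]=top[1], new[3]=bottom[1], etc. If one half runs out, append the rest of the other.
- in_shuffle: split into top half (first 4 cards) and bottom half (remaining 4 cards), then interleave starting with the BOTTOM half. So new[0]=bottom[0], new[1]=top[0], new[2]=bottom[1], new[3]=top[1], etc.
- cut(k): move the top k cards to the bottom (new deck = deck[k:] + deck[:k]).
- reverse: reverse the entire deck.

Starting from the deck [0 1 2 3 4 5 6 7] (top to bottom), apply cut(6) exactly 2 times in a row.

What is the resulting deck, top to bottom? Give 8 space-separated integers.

After op 1 (cut(6)): [6 7 0 1 2 3 4 5]
After op 2 (cut(6)): [4 5 6 7 0 1 2 3]

Answer: 4 5 6 7 0 1 2 3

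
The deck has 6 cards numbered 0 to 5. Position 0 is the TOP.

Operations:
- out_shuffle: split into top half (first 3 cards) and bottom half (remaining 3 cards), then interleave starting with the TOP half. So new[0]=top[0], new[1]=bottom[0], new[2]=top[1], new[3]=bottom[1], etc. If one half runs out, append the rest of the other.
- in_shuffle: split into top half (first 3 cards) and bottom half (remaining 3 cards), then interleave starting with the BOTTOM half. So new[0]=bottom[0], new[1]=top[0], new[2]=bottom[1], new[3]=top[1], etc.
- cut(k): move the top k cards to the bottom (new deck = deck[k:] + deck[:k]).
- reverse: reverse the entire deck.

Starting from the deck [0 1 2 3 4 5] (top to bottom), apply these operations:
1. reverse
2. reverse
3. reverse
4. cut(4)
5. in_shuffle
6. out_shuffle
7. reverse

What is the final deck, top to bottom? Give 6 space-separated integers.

Answer: 5 3 2 1 0 4

Derivation:
After op 1 (reverse): [5 4 3 2 1 0]
After op 2 (reverse): [0 1 2 3 4 5]
After op 3 (reverse): [5 4 3 2 1 0]
After op 4 (cut(4)): [1 0 5 4 3 2]
After op 5 (in_shuffle): [4 1 3 0 2 5]
After op 6 (out_shuffle): [4 0 1 2 3 5]
After op 7 (reverse): [5 3 2 1 0 4]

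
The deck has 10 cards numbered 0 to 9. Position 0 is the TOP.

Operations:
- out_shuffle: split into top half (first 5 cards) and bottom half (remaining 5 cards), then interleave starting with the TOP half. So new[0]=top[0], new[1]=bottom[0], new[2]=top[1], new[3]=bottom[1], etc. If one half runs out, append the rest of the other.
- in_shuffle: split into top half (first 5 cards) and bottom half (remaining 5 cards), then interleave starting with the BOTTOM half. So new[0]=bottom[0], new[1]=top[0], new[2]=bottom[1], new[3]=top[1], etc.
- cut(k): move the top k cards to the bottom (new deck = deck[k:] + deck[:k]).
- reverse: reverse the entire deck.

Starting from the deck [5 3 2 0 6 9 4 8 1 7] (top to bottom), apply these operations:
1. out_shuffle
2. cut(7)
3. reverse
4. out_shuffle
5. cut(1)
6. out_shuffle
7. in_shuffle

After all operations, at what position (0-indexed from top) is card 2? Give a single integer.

After op 1 (out_shuffle): [5 9 3 4 2 8 0 1 6 7]
After op 2 (cut(7)): [1 6 7 5 9 3 4 2 8 0]
After op 3 (reverse): [0 8 2 4 3 9 5 7 6 1]
After op 4 (out_shuffle): [0 9 8 5 2 7 4 6 3 1]
After op 5 (cut(1)): [9 8 5 2 7 4 6 3 1 0]
After op 6 (out_shuffle): [9 4 8 6 5 3 2 1 7 0]
After op 7 (in_shuffle): [3 9 2 4 1 8 7 6 0 5]
Card 2 is at position 2.

Answer: 2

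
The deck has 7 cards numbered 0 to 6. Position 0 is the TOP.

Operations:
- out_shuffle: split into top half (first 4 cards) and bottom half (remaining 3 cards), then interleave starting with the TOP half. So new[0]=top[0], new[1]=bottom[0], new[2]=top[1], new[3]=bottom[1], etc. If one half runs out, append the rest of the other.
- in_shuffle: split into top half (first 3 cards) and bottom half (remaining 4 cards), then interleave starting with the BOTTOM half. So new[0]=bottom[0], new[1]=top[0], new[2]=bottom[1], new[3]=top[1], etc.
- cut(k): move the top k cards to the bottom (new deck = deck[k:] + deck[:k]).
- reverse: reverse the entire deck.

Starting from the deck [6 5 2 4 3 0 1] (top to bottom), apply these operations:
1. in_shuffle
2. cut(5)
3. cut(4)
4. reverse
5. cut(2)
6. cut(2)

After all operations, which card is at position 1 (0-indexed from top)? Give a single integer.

Answer: 5

Derivation:
After op 1 (in_shuffle): [4 6 3 5 0 2 1]
After op 2 (cut(5)): [2 1 4 6 3 5 0]
After op 3 (cut(4)): [3 5 0 2 1 4 6]
After op 4 (reverse): [6 4 1 2 0 5 3]
After op 5 (cut(2)): [1 2 0 5 3 6 4]
After op 6 (cut(2)): [0 5 3 6 4 1 2]
Position 1: card 5.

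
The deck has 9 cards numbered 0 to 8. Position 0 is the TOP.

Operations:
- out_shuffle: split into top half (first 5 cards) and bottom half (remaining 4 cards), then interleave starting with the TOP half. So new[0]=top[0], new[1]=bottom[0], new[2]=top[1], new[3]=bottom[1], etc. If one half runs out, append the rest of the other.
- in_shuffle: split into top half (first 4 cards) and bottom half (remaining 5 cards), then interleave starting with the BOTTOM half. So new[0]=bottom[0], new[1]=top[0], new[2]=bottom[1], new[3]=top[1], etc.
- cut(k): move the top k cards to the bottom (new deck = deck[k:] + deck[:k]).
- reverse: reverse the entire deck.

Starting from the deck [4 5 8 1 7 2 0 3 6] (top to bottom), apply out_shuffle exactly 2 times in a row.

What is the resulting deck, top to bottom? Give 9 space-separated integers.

Answer: 4 3 2 1 5 6 0 7 8

Derivation:
After op 1 (out_shuffle): [4 2 5 0 8 3 1 6 7]
After op 2 (out_shuffle): [4 3 2 1 5 6 0 7 8]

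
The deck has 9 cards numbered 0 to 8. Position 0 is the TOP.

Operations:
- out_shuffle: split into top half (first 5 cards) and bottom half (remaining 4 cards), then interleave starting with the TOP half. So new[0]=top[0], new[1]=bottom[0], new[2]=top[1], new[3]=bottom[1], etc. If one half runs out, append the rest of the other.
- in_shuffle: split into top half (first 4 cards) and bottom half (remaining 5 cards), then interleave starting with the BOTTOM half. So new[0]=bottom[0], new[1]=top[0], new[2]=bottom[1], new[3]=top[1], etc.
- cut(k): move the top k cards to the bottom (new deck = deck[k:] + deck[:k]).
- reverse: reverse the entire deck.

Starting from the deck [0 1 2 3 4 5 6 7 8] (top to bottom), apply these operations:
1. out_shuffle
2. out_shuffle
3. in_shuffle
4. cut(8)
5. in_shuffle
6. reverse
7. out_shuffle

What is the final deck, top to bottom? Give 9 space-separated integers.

After op 1 (out_shuffle): [0 5 1 6 2 7 3 8 4]
After op 2 (out_shuffle): [0 7 5 3 1 8 6 4 2]
After op 3 (in_shuffle): [1 0 8 7 6 5 4 3 2]
After op 4 (cut(8)): [2 1 0 8 7 6 5 4 3]
After op 5 (in_shuffle): [7 2 6 1 5 0 4 8 3]
After op 6 (reverse): [3 8 4 0 5 1 6 2 7]
After op 7 (out_shuffle): [3 1 8 6 4 2 0 7 5]

Answer: 3 1 8 6 4 2 0 7 5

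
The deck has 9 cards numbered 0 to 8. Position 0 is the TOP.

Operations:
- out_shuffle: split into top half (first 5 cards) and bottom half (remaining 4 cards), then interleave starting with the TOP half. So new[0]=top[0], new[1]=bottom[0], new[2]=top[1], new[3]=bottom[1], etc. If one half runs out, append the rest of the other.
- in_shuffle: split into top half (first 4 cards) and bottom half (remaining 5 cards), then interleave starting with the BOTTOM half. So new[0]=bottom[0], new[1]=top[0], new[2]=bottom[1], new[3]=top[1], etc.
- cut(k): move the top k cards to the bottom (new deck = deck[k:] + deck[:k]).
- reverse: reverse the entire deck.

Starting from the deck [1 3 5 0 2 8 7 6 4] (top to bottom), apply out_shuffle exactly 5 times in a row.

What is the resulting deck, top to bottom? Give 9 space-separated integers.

Answer: 1 5 2 7 4 3 0 8 6

Derivation:
After op 1 (out_shuffle): [1 8 3 7 5 6 0 4 2]
After op 2 (out_shuffle): [1 6 8 0 3 4 7 2 5]
After op 3 (out_shuffle): [1 4 6 7 8 2 0 5 3]
After op 4 (out_shuffle): [1 2 4 0 6 5 7 3 8]
After op 5 (out_shuffle): [1 5 2 7 4 3 0 8 6]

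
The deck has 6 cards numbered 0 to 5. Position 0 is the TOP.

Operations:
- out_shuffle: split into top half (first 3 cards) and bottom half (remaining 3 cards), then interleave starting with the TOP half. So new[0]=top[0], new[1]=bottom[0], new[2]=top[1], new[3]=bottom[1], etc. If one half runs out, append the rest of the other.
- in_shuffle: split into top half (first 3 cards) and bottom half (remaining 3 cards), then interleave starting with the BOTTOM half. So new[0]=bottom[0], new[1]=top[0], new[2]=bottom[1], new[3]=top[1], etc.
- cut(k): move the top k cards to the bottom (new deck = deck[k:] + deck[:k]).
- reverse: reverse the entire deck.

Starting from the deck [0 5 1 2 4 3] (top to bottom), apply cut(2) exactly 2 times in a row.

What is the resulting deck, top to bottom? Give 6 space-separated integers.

After op 1 (cut(2)): [1 2 4 3 0 5]
After op 2 (cut(2)): [4 3 0 5 1 2]

Answer: 4 3 0 5 1 2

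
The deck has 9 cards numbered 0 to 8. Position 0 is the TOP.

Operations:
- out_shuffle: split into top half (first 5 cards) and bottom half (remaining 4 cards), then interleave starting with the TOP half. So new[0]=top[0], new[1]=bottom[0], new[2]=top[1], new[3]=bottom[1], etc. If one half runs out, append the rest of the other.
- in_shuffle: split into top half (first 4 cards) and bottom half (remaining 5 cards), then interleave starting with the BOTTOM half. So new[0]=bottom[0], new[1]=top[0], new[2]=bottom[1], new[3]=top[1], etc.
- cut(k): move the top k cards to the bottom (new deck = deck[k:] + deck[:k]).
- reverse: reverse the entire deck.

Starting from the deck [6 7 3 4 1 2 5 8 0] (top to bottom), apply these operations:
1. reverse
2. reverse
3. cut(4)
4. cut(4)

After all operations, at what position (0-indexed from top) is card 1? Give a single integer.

After op 1 (reverse): [0 8 5 2 1 4 3 7 6]
After op 2 (reverse): [6 7 3 4 1 2 5 8 0]
After op 3 (cut(4)): [1 2 5 8 0 6 7 3 4]
After op 4 (cut(4)): [0 6 7 3 4 1 2 5 8]
Card 1 is at position 5.

Answer: 5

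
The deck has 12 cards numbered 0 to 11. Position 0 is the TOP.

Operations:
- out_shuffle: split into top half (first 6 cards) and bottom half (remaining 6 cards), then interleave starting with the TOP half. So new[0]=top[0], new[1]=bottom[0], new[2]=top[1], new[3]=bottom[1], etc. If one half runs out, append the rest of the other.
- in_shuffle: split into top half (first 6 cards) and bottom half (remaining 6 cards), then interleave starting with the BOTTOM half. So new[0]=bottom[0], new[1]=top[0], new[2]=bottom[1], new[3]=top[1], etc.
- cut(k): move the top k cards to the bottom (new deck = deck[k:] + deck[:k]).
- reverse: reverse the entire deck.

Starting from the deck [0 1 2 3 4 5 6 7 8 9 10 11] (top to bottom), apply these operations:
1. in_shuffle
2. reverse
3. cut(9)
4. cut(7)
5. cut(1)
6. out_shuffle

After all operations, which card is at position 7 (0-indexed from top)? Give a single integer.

Answer: 4

Derivation:
After op 1 (in_shuffle): [6 0 7 1 8 2 9 3 10 4 11 5]
After op 2 (reverse): [5 11 4 10 3 9 2 8 1 7 0 6]
After op 3 (cut(9)): [7 0 6 5 11 4 10 3 9 2 8 1]
After op 4 (cut(7)): [3 9 2 8 1 7 0 6 5 11 4 10]
After op 5 (cut(1)): [9 2 8 1 7 0 6 5 11 4 10 3]
After op 6 (out_shuffle): [9 6 2 5 8 11 1 4 7 10 0 3]
Position 7: card 4.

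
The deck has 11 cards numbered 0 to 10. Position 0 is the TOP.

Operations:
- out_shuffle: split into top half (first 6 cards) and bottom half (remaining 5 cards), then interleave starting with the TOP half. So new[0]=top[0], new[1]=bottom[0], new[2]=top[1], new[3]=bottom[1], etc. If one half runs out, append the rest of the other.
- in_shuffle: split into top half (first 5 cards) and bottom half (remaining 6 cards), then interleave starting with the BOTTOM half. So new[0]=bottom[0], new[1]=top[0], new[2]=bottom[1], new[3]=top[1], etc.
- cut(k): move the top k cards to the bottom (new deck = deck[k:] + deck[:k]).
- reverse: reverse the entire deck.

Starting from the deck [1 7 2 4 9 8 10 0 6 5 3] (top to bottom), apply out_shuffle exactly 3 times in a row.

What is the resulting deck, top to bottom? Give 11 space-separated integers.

After op 1 (out_shuffle): [1 10 7 0 2 6 4 5 9 3 8]
After op 2 (out_shuffle): [1 4 10 5 7 9 0 3 2 8 6]
After op 3 (out_shuffle): [1 0 4 3 10 2 5 8 7 6 9]

Answer: 1 0 4 3 10 2 5 8 7 6 9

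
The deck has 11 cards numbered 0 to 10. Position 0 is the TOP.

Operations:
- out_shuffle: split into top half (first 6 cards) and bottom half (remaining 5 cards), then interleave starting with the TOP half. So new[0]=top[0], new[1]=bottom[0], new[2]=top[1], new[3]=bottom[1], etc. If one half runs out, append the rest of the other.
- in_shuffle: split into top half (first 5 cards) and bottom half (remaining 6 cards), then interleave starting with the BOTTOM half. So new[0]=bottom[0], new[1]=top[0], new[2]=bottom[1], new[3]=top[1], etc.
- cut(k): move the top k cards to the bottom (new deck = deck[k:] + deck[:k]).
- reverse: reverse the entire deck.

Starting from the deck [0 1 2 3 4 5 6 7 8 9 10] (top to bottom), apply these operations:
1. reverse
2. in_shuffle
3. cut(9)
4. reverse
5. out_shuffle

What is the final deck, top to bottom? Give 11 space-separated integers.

After op 1 (reverse): [10 9 8 7 6 5 4 3 2 1 0]
After op 2 (in_shuffle): [5 10 4 9 3 8 2 7 1 6 0]
After op 3 (cut(9)): [6 0 5 10 4 9 3 8 2 7 1]
After op 4 (reverse): [1 7 2 8 3 9 4 10 5 0 6]
After op 5 (out_shuffle): [1 4 7 10 2 5 8 0 3 6 9]

Answer: 1 4 7 10 2 5 8 0 3 6 9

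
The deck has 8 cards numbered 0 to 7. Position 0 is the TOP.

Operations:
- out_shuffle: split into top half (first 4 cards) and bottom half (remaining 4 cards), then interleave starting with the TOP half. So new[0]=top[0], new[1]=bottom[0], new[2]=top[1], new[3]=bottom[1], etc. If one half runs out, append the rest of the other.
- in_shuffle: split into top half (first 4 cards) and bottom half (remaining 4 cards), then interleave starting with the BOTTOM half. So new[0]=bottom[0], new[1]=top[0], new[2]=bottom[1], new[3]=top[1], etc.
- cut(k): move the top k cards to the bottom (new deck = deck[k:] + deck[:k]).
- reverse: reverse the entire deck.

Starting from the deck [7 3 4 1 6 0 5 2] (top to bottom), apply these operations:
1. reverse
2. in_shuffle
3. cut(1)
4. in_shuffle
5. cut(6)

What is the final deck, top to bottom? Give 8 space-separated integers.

Answer: 1 3 0 2 7 4 6 5

Derivation:
After op 1 (reverse): [2 5 0 6 1 4 3 7]
After op 2 (in_shuffle): [1 2 4 5 3 0 7 6]
After op 3 (cut(1)): [2 4 5 3 0 7 6 1]
After op 4 (in_shuffle): [0 2 7 4 6 5 1 3]
After op 5 (cut(6)): [1 3 0 2 7 4 6 5]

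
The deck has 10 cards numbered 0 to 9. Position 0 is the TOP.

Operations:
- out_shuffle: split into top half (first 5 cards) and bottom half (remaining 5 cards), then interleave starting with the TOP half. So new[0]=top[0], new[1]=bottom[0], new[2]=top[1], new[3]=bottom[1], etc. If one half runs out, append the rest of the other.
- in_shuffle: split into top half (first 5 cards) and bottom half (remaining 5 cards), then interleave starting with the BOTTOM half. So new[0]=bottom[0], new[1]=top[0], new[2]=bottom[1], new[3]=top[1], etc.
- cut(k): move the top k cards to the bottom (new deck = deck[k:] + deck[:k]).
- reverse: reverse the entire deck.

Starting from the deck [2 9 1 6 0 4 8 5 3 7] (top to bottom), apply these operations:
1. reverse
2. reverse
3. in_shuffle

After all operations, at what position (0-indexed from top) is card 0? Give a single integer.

Answer: 9

Derivation:
After op 1 (reverse): [7 3 5 8 4 0 6 1 9 2]
After op 2 (reverse): [2 9 1 6 0 4 8 5 3 7]
After op 3 (in_shuffle): [4 2 8 9 5 1 3 6 7 0]
Card 0 is at position 9.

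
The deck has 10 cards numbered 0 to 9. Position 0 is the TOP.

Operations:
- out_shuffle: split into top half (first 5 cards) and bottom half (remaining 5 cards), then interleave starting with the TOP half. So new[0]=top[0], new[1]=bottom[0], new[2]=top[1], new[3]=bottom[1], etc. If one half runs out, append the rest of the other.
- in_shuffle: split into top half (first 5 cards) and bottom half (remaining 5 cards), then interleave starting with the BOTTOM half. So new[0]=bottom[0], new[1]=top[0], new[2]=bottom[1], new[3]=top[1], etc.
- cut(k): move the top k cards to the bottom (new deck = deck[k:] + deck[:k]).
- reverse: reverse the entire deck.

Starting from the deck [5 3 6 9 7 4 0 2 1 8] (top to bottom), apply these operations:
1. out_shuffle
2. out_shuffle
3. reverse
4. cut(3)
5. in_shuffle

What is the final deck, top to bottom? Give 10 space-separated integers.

Answer: 2 0 5 1 8 3 6 9 7 4

Derivation:
After op 1 (out_shuffle): [5 4 3 0 6 2 9 1 7 8]
After op 2 (out_shuffle): [5 2 4 9 3 1 0 7 6 8]
After op 3 (reverse): [8 6 7 0 1 3 9 4 2 5]
After op 4 (cut(3)): [0 1 3 9 4 2 5 8 6 7]
After op 5 (in_shuffle): [2 0 5 1 8 3 6 9 7 4]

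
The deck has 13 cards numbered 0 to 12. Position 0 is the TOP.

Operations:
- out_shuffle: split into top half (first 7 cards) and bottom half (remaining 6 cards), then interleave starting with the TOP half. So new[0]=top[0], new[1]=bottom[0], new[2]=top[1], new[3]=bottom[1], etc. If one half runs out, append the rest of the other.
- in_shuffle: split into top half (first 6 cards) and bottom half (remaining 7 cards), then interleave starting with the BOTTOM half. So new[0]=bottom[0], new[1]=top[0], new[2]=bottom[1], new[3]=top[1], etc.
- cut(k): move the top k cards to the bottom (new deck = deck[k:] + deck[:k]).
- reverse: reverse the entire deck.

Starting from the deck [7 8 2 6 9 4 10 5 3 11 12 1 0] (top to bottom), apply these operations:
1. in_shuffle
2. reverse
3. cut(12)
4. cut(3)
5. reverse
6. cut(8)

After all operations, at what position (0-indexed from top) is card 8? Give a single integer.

After op 1 (in_shuffle): [10 7 5 8 3 2 11 6 12 9 1 4 0]
After op 2 (reverse): [0 4 1 9 12 6 11 2 3 8 5 7 10]
After op 3 (cut(12)): [10 0 4 1 9 12 6 11 2 3 8 5 7]
After op 4 (cut(3)): [1 9 12 6 11 2 3 8 5 7 10 0 4]
After op 5 (reverse): [4 0 10 7 5 8 3 2 11 6 12 9 1]
After op 6 (cut(8)): [11 6 12 9 1 4 0 10 7 5 8 3 2]
Card 8 is at position 10.

Answer: 10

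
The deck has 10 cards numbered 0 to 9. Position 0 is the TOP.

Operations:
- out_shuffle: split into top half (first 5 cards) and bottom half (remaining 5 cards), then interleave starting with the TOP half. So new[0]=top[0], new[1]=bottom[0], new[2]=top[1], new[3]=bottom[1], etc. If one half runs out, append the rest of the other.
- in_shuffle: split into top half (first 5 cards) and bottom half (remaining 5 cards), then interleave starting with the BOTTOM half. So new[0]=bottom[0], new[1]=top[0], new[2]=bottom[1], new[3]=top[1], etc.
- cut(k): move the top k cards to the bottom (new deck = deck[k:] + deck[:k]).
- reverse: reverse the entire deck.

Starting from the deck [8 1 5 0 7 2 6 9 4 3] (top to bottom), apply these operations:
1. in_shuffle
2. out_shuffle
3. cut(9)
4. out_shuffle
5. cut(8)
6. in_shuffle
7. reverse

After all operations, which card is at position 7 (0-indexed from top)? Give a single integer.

Answer: 5

Derivation:
After op 1 (in_shuffle): [2 8 6 1 9 5 4 0 3 7]
After op 2 (out_shuffle): [2 5 8 4 6 0 1 3 9 7]
After op 3 (cut(9)): [7 2 5 8 4 6 0 1 3 9]
After op 4 (out_shuffle): [7 6 2 0 5 1 8 3 4 9]
After op 5 (cut(8)): [4 9 7 6 2 0 5 1 8 3]
After op 6 (in_shuffle): [0 4 5 9 1 7 8 6 3 2]
After op 7 (reverse): [2 3 6 8 7 1 9 5 4 0]
Position 7: card 5.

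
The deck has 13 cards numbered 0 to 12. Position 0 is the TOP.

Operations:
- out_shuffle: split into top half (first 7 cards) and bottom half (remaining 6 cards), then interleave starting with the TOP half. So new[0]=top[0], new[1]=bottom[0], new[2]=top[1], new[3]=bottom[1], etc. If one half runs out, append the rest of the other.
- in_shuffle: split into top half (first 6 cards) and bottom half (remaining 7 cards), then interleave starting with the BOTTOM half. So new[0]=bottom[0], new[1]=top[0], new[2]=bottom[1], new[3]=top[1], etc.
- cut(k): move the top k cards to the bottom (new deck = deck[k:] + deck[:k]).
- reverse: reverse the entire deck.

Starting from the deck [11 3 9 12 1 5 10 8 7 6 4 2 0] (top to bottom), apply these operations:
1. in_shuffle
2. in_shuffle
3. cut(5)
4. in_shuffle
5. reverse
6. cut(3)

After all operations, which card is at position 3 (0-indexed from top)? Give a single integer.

Answer: 10

Derivation:
After op 1 (in_shuffle): [10 11 8 3 7 9 6 12 4 1 2 5 0]
After op 2 (in_shuffle): [6 10 12 11 4 8 1 3 2 7 5 9 0]
After op 3 (cut(5)): [8 1 3 2 7 5 9 0 6 10 12 11 4]
After op 4 (in_shuffle): [9 8 0 1 6 3 10 2 12 7 11 5 4]
After op 5 (reverse): [4 5 11 7 12 2 10 3 6 1 0 8 9]
After op 6 (cut(3)): [7 12 2 10 3 6 1 0 8 9 4 5 11]
Position 3: card 10.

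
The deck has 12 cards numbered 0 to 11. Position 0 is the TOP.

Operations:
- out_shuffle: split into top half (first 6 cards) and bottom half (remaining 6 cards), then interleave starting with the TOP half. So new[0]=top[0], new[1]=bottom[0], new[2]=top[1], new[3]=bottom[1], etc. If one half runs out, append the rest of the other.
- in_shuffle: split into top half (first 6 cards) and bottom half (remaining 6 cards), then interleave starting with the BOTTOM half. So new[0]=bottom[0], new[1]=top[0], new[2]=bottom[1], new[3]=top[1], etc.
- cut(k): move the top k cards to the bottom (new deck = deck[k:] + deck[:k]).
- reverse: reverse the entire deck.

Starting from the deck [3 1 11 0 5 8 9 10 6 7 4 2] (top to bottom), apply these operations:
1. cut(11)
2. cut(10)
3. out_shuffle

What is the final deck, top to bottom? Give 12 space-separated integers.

After op 1 (cut(11)): [2 3 1 11 0 5 8 9 10 6 7 4]
After op 2 (cut(10)): [7 4 2 3 1 11 0 5 8 9 10 6]
After op 3 (out_shuffle): [7 0 4 5 2 8 3 9 1 10 11 6]

Answer: 7 0 4 5 2 8 3 9 1 10 11 6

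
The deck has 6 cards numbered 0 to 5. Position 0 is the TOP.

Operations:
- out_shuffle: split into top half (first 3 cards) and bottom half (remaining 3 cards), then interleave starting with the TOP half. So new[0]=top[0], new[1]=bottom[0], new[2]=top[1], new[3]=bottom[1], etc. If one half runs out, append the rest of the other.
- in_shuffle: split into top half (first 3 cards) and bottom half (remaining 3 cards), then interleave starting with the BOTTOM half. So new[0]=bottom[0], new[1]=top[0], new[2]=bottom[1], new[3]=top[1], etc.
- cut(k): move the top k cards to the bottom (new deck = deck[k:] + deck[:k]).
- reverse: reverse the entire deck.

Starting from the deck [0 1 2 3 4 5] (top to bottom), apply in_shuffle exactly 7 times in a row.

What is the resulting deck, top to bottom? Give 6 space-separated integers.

After op 1 (in_shuffle): [3 0 4 1 5 2]
After op 2 (in_shuffle): [1 3 5 0 2 4]
After op 3 (in_shuffle): [0 1 2 3 4 5]
After op 4 (in_shuffle): [3 0 4 1 5 2]
After op 5 (in_shuffle): [1 3 5 0 2 4]
After op 6 (in_shuffle): [0 1 2 3 4 5]
After op 7 (in_shuffle): [3 0 4 1 5 2]

Answer: 3 0 4 1 5 2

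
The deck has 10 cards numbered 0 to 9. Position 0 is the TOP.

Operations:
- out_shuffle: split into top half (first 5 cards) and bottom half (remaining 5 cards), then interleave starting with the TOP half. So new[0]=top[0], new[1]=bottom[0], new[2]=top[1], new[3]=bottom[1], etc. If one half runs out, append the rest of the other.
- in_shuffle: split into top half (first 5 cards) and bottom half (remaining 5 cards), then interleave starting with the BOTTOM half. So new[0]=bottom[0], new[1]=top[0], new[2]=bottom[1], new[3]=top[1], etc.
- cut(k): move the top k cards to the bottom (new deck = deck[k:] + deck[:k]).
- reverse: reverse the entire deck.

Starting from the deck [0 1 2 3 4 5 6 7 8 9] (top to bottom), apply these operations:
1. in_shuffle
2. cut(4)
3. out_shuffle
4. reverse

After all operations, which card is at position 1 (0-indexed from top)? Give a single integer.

After op 1 (in_shuffle): [5 0 6 1 7 2 8 3 9 4]
After op 2 (cut(4)): [7 2 8 3 9 4 5 0 6 1]
After op 3 (out_shuffle): [7 4 2 5 8 0 3 6 9 1]
After op 4 (reverse): [1 9 6 3 0 8 5 2 4 7]
Position 1: card 9.

Answer: 9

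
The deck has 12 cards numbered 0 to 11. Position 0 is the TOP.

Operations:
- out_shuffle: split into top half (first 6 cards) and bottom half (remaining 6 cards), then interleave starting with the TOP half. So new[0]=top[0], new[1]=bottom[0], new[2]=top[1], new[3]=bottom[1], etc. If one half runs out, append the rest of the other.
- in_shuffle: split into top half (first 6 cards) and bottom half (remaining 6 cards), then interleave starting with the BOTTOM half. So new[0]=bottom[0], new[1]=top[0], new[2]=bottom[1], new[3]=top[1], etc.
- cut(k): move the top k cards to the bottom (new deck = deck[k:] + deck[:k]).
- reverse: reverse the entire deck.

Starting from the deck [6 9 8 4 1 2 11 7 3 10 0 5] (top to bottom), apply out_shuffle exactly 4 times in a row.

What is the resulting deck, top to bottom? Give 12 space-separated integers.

After op 1 (out_shuffle): [6 11 9 7 8 3 4 10 1 0 2 5]
After op 2 (out_shuffle): [6 4 11 10 9 1 7 0 8 2 3 5]
After op 3 (out_shuffle): [6 7 4 0 11 8 10 2 9 3 1 5]
After op 4 (out_shuffle): [6 10 7 2 4 9 0 3 11 1 8 5]

Answer: 6 10 7 2 4 9 0 3 11 1 8 5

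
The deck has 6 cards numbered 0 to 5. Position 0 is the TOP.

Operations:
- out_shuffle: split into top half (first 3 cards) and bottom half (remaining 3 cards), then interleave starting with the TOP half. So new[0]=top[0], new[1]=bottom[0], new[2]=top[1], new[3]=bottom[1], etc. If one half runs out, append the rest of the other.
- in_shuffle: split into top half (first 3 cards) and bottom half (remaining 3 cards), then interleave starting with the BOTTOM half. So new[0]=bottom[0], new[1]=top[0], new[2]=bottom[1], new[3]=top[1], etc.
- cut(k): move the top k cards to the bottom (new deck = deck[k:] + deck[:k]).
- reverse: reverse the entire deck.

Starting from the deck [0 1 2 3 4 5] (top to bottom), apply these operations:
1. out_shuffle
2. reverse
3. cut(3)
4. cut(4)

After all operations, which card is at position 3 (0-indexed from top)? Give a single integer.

After op 1 (out_shuffle): [0 3 1 4 2 5]
After op 2 (reverse): [5 2 4 1 3 0]
After op 3 (cut(3)): [1 3 0 5 2 4]
After op 4 (cut(4)): [2 4 1 3 0 5]
Position 3: card 3.

Answer: 3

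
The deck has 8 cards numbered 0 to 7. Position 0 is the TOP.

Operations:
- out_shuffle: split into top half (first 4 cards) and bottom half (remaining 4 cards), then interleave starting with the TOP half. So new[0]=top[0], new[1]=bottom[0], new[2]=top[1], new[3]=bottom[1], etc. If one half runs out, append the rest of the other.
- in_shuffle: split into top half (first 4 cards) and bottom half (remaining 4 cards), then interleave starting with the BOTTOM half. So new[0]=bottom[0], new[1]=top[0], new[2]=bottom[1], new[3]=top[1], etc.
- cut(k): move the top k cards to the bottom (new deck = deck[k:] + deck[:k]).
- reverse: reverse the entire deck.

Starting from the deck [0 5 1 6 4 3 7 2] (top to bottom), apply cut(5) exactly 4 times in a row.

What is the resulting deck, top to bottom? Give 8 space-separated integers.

Answer: 4 3 7 2 0 5 1 6

Derivation:
After op 1 (cut(5)): [3 7 2 0 5 1 6 4]
After op 2 (cut(5)): [1 6 4 3 7 2 0 5]
After op 3 (cut(5)): [2 0 5 1 6 4 3 7]
After op 4 (cut(5)): [4 3 7 2 0 5 1 6]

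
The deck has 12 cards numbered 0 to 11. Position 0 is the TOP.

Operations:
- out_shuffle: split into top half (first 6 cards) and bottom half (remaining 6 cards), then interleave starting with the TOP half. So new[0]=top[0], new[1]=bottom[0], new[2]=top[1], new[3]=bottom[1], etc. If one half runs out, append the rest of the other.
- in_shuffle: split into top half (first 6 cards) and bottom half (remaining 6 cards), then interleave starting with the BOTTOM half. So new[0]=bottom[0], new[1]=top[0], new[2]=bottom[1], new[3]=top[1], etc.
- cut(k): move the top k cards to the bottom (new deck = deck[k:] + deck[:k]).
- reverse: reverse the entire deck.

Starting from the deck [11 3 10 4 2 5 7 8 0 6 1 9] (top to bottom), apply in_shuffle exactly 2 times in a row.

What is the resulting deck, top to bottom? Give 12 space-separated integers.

Answer: 6 7 4 11 1 8 2 3 9 0 5 10

Derivation:
After op 1 (in_shuffle): [7 11 8 3 0 10 6 4 1 2 9 5]
After op 2 (in_shuffle): [6 7 4 11 1 8 2 3 9 0 5 10]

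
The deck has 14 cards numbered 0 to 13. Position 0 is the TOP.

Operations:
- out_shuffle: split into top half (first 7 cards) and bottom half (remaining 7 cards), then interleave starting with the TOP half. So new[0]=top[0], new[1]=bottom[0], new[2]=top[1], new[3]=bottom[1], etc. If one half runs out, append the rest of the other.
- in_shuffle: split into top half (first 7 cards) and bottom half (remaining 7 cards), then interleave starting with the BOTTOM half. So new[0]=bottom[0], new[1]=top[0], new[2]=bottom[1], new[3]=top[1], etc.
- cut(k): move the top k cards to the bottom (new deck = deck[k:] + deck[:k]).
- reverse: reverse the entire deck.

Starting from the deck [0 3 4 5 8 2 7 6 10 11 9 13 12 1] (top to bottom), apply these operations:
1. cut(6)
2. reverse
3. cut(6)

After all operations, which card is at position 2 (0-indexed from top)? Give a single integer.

After op 1 (cut(6)): [7 6 10 11 9 13 12 1 0 3 4 5 8 2]
After op 2 (reverse): [2 8 5 4 3 0 1 12 13 9 11 10 6 7]
After op 3 (cut(6)): [1 12 13 9 11 10 6 7 2 8 5 4 3 0]
Position 2: card 13.

Answer: 13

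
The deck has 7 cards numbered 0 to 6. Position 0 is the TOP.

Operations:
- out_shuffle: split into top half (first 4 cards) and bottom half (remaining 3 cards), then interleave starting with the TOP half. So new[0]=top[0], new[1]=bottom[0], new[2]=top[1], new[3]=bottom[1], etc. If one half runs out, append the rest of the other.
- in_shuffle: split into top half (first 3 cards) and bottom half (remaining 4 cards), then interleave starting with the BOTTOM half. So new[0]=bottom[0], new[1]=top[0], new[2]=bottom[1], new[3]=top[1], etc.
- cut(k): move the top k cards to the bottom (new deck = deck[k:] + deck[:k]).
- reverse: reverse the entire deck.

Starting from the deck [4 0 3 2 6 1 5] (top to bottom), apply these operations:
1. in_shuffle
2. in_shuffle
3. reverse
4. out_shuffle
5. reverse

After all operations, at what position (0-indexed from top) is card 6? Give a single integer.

After op 1 (in_shuffle): [2 4 6 0 1 3 5]
After op 2 (in_shuffle): [0 2 1 4 3 6 5]
After op 3 (reverse): [5 6 3 4 1 2 0]
After op 4 (out_shuffle): [5 1 6 2 3 0 4]
After op 5 (reverse): [4 0 3 2 6 1 5]
Card 6 is at position 4.

Answer: 4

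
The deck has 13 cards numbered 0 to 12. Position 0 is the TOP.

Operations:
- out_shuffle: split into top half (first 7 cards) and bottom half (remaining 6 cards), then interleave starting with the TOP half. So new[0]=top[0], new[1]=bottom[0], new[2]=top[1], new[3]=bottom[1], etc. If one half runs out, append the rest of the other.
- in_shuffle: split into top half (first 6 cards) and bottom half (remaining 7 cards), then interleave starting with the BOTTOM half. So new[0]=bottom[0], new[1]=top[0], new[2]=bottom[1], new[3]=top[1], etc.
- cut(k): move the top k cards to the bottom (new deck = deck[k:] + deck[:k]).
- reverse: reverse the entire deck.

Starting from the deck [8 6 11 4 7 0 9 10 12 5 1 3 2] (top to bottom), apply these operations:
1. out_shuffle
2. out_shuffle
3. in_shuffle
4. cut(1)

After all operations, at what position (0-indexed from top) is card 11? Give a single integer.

After op 1 (out_shuffle): [8 10 6 12 11 5 4 1 7 3 0 2 9]
After op 2 (out_shuffle): [8 1 10 7 6 3 12 0 11 2 5 9 4]
After op 3 (in_shuffle): [12 8 0 1 11 10 2 7 5 6 9 3 4]
After op 4 (cut(1)): [8 0 1 11 10 2 7 5 6 9 3 4 12]
Card 11 is at position 3.

Answer: 3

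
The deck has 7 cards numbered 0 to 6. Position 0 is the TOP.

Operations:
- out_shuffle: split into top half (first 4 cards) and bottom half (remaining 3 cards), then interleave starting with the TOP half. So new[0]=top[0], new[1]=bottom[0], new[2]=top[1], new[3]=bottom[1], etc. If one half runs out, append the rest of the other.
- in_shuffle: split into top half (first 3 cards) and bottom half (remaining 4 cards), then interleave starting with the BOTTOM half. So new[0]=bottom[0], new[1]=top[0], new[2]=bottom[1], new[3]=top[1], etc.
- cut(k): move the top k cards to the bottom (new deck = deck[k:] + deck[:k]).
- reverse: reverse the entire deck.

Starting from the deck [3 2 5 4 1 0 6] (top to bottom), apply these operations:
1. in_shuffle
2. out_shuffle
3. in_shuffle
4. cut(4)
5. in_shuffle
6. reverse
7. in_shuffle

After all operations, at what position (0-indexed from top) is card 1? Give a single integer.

Answer: 5

Derivation:
After op 1 (in_shuffle): [4 3 1 2 0 5 6]
After op 2 (out_shuffle): [4 0 3 5 1 6 2]
After op 3 (in_shuffle): [5 4 1 0 6 3 2]
After op 4 (cut(4)): [6 3 2 5 4 1 0]
After op 5 (in_shuffle): [5 6 4 3 1 2 0]
After op 6 (reverse): [0 2 1 3 4 6 5]
After op 7 (in_shuffle): [3 0 4 2 6 1 5]
Card 1 is at position 5.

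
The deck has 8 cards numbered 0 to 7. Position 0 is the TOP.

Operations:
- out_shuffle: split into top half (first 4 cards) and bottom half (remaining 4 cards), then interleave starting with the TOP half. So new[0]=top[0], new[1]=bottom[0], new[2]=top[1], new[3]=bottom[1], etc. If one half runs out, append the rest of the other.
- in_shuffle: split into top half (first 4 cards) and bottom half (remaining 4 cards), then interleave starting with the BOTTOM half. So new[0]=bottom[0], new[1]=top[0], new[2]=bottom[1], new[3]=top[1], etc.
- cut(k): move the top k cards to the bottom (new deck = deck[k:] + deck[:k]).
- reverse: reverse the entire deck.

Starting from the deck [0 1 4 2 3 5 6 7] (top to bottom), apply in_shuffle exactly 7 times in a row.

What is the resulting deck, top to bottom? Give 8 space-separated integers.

Answer: 3 0 5 1 6 4 7 2

Derivation:
After op 1 (in_shuffle): [3 0 5 1 6 4 7 2]
After op 2 (in_shuffle): [6 3 4 0 7 5 2 1]
After op 3 (in_shuffle): [7 6 5 3 2 4 1 0]
After op 4 (in_shuffle): [2 7 4 6 1 5 0 3]
After op 5 (in_shuffle): [1 2 5 7 0 4 3 6]
After op 6 (in_shuffle): [0 1 4 2 3 5 6 7]
After op 7 (in_shuffle): [3 0 5 1 6 4 7 2]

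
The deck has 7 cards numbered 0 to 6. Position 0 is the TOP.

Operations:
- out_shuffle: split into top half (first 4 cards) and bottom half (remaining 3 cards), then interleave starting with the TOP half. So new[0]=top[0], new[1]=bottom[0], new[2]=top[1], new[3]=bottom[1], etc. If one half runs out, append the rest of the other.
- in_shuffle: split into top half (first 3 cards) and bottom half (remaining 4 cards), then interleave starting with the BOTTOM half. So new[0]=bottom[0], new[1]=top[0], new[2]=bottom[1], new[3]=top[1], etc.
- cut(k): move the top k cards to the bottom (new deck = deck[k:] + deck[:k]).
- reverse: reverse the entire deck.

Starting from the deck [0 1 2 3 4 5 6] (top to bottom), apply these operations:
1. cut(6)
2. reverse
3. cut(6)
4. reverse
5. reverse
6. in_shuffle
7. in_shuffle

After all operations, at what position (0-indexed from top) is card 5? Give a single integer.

Answer: 0

Derivation:
After op 1 (cut(6)): [6 0 1 2 3 4 5]
After op 2 (reverse): [5 4 3 2 1 0 6]
After op 3 (cut(6)): [6 5 4 3 2 1 0]
After op 4 (reverse): [0 1 2 3 4 5 6]
After op 5 (reverse): [6 5 4 3 2 1 0]
After op 6 (in_shuffle): [3 6 2 5 1 4 0]
After op 7 (in_shuffle): [5 3 1 6 4 2 0]
Card 5 is at position 0.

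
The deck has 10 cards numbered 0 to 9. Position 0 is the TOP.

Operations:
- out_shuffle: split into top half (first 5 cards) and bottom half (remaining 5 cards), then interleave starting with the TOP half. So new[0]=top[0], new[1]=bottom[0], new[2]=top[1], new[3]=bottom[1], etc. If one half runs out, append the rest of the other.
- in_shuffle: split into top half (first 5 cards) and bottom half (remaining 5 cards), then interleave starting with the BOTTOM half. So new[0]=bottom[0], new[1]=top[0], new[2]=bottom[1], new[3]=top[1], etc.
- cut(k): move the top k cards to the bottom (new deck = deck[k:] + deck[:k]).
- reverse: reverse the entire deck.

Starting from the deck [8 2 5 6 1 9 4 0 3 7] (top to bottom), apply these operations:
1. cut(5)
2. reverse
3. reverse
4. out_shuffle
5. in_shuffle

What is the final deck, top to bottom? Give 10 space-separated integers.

After op 1 (cut(5)): [9 4 0 3 7 8 2 5 6 1]
After op 2 (reverse): [1 6 5 2 8 7 3 0 4 9]
After op 3 (reverse): [9 4 0 3 7 8 2 5 6 1]
After op 4 (out_shuffle): [9 8 4 2 0 5 3 6 7 1]
After op 5 (in_shuffle): [5 9 3 8 6 4 7 2 1 0]

Answer: 5 9 3 8 6 4 7 2 1 0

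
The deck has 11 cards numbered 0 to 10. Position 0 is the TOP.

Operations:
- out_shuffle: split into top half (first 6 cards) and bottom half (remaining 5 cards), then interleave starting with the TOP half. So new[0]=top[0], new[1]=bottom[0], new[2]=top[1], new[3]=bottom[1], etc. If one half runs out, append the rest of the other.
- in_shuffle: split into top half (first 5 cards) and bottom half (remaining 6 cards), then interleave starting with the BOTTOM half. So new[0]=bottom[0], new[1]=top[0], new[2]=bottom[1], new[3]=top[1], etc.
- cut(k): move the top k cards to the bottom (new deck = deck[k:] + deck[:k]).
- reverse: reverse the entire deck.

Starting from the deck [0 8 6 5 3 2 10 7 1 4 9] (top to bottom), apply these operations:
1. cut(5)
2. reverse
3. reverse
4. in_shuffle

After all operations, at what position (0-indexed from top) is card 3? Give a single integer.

Answer: 10

Derivation:
After op 1 (cut(5)): [2 10 7 1 4 9 0 8 6 5 3]
After op 2 (reverse): [3 5 6 8 0 9 4 1 7 10 2]
After op 3 (reverse): [2 10 7 1 4 9 0 8 6 5 3]
After op 4 (in_shuffle): [9 2 0 10 8 7 6 1 5 4 3]
Card 3 is at position 10.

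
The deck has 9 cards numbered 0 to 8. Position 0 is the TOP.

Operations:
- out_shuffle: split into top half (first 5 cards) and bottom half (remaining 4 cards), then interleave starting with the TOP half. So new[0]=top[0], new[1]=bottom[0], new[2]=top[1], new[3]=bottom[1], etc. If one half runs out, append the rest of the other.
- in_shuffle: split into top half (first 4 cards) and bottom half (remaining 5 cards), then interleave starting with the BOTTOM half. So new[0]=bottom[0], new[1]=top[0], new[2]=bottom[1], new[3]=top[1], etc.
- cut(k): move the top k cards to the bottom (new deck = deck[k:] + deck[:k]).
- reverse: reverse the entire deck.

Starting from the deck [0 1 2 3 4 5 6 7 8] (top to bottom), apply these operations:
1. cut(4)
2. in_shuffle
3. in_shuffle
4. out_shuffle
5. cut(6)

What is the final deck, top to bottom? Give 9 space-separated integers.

Answer: 4 3 2 1 0 8 7 6 5

Derivation:
After op 1 (cut(4)): [4 5 6 7 8 0 1 2 3]
After op 2 (in_shuffle): [8 4 0 5 1 6 2 7 3]
After op 3 (in_shuffle): [1 8 6 4 2 0 7 5 3]
After op 4 (out_shuffle): [1 0 8 7 6 5 4 3 2]
After op 5 (cut(6)): [4 3 2 1 0 8 7 6 5]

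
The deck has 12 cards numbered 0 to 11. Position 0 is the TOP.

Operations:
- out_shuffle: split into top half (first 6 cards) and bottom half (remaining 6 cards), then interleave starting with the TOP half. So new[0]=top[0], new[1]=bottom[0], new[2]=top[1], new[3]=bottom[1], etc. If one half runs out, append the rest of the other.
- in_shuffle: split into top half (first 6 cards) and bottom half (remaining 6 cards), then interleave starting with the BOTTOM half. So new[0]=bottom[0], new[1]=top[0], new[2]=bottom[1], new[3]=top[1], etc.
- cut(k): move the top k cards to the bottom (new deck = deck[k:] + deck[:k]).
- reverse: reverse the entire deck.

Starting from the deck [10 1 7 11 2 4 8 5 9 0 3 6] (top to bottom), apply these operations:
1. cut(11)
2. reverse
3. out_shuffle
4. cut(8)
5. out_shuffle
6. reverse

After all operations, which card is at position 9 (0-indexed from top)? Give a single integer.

After op 1 (cut(11)): [6 10 1 7 11 2 4 8 5 9 0 3]
After op 2 (reverse): [3 0 9 5 8 4 2 11 7 1 10 6]
After op 3 (out_shuffle): [3 2 0 11 9 7 5 1 8 10 4 6]
After op 4 (cut(8)): [8 10 4 6 3 2 0 11 9 7 5 1]
After op 5 (out_shuffle): [8 0 10 11 4 9 6 7 3 5 2 1]
After op 6 (reverse): [1 2 5 3 7 6 9 4 11 10 0 8]
Position 9: card 10.

Answer: 10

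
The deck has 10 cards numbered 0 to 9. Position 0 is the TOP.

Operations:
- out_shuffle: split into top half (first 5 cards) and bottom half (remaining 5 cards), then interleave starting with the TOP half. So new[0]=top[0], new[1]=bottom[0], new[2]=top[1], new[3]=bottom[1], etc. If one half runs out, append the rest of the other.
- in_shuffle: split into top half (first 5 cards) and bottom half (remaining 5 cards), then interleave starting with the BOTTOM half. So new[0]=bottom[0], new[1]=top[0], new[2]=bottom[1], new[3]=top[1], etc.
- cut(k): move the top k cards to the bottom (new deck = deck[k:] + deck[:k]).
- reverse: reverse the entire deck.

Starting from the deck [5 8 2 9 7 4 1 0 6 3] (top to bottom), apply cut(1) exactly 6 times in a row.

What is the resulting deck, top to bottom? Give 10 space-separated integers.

After op 1 (cut(1)): [8 2 9 7 4 1 0 6 3 5]
After op 2 (cut(1)): [2 9 7 4 1 0 6 3 5 8]
After op 3 (cut(1)): [9 7 4 1 0 6 3 5 8 2]
After op 4 (cut(1)): [7 4 1 0 6 3 5 8 2 9]
After op 5 (cut(1)): [4 1 0 6 3 5 8 2 9 7]
After op 6 (cut(1)): [1 0 6 3 5 8 2 9 7 4]

Answer: 1 0 6 3 5 8 2 9 7 4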